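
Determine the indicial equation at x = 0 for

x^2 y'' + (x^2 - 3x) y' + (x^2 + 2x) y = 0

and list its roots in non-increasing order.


Divide by x^2 to reach normal form y'' + P_1(x) y' + P_2(x) y = 0 with P_1(x) = 1 - 3/x and P_2(x) = 1 + 2/x.
x = 0 is a singular point because the y'-coefficient 1 - 3/x has a pole at x = 0 and the y-coefficient 1 + 2/x has a pole at x = 0.
It is a regular singular point because x P_1(x) = p(x) = x - 3 and x^2 P_2(x) = q(x) = x^2 + 2x are polynomials, hence analytic at x = 0.
p(0) = -3,  q(0) = 0.
Indicial equation: r(r-1) + p(0) r + q(0) = 0, i.e. r^2 + (p(0) - 1) r + q(0) = 0, i.e. r^2 - 4 r = 0.
Discriminant: (-4)^2 - 4(0) = 16, so r = (4 ± 4)/2.
Solving: r_1 = 4, r_2 = 0.

indicial: r^2 - 4 r = 0; roots r_1 = 4, r_2 = 0


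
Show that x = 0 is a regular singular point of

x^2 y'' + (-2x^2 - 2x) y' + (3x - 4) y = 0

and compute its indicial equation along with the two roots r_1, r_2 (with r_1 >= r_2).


Divide by x^2 to reach normal form y'' + P_1(x) y' + P_2(x) y = 0 with P_1(x) = -2 - 2/x and P_2(x) = 3/x - 4/x^2.
x = 0 is a singular point because the y'-coefficient -2 - 2/x has a pole at x = 0 and the y-coefficient 3/x - 4/x^2 has a pole at x = 0.
It is a regular singular point because x P_1(x) = p(x) = -2x - 2 and x^2 P_2(x) = q(x) = 3x - 4 are polynomials, hence analytic at x = 0.
p(0) = -2,  q(0) = -4.
Indicial equation: r(r-1) + p(0) r + q(0) = 0, i.e. r^2 + (p(0) - 1) r + q(0) = 0, i.e. r^2 - 3 r - 4 = 0.
Discriminant: (-3)^2 - 4(-4) = 25, so r = (3 ± 5)/2.
Solving: r_1 = 4, r_2 = -1.

indicial: r^2 - 3 r - 4 = 0; roots r_1 = 4, r_2 = -1


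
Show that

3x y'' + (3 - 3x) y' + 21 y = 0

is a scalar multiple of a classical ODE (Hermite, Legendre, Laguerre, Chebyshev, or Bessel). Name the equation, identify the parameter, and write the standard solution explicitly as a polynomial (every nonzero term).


All three coefficients share the factor 3; dividing through by 3 gives  x y'' + (1 - x) y' + 7 y = 0.
This matches the Laguerre equation x y'' + (1 - x) y' + n y = 0 with n = 7; the polynomial solution is L_7(x).
With y = sum_k a_k x^k, matching x^k gives (k+1)k a_{k+1} + (k+1) a_{k+1} - k a_k + n a_k = 0, i.e. (k+1)^2 a_{k+1} = (k - n) a_k = (k - 7) a_k. The right side vanishes at k = 7, so the series terminates at degree 7.
Standard normalization L_n(0) = 1 gives a_0 = 1. Work upward with a_{k+1} = (k - 7) a_k / (k+1)^2:
  a_1 = (0 - 7)(1) / 1^2 = -7/1 = -7
  a_2 = (1 - 7)(-7) / 2^2 = 42/4 = 21/2
  a_3 = (2 - 7)(21/2) / 3^2 = (-105/2)/9 = -35/6
  a_4 = (3 - 7)(-35/6) / 4^2 = (70/3)/16 = 35/24
  a_5 = (4 - 7)(35/24) / 5^2 = (-35/8)/25 = -7/40
  a_6 = (5 - 7)(-7/40) / 6^2 = (7/20)/36 = 7/720
  a_7 = (6 - 7)(7/720) / 7^2 = (-7/720)/49 = -1/5040
Hence L_7(x) = -x^7/5040 + 7 x^6/720 - 7 x^5/40 + 35 x^4/24 - 35 x^3/6 + 21 x^2/2 - 7 x + 1.

L_7(x); series = -x^7/5040 + 7 x^6/720 - 7 x^5/40 + 35 x^4/24 - 35 x^3/6 + 21 x^2/2 - 7 x + 1


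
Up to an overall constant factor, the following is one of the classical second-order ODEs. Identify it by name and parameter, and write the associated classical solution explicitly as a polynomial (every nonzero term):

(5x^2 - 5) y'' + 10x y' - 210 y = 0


All three coefficients share the factor -5; dividing through by -5 gives  (1 - x^2) y'' - 2x y' + 42 y = 0.
This matches the Legendre equation (1 - x^2) y'' - 2x y' + n(n+1) y = 0 (note the -2x y' term) with n(n+1) = 42, so n = 6; the polynomial solution is P_6(x).
With y = sum_k a_k x^k, matching x^k gives (k+2)(k+1) a_{k+2} = [k(k+1) - n(n+1)] a_k = (k - 6)(k + 7) a_k. The right side vanishes at k = 6, so the series with the parity of 6 terminates at degree 6.
Standard normalization (P_n(1) = 1): leading coefficient (2n)!/(2^n (n!)^2) = 479001600/(64*518400) = 231/16, so a_6 = 231/16. Work downward with a_k = (k+1)(k+2) a_{k+2} / ((k - 6)(k + 7)):
  a_4 = (5)(6)(231/16) / ((4 - 6)(4 + 7)) = (3465/8)/(-22) = -315/16
  a_2 = (3)(4)(-315/16) / ((2 - 6)(2 + 7)) = (-945/4)/(-36) = 105/16
  a_0 = (1)(2)(105/16) / ((0 - 6)(0 + 7)) = (105/8)/(-42) = -5/16
Hence P_6(x) = 231 x^6/16 - 315 x^4/16 + 105 x^2/16 - 5/16.

P_6(x); series = 231 x^6/16 - 315 x^4/16 + 105 x^2/16 - 5/16


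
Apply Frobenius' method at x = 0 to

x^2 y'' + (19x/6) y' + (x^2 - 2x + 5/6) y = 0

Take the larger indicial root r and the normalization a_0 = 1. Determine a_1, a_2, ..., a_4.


Write in Frobenius form y'' + (p(x)/x) y' + (q(x)/x^2) y = 0:
  p(x) = 19/6,  q(x) = x^2 - 2x + 5/6.
Indicial equation: r(r-1) + (19/6) r + (5/6) = 0 -> roots r_1 = -1/2, r_2 = -5/3.
Take r = r_1 = -1/2. Let y(x) = x^r sum_{n>=0} a_n x^n with a_0 = 1.
Substitute y = x^r sum a_n x^n and match x^{r+n}. The recurrence is
  D(n) a_n - 2 a_{n-1} + 1 a_{n-2} = 0,  where D(n) = (r+n)(r+n-1) + (19/6)(r+n) + (5/6).
  a_n = [2 a_{n-1} - 1 a_{n-2}] / D(n).
Since the indicial polynomial factors as (r - r_1)(r - r_2), D(n) = (r_1 + n - r_1)(r_1 + n - r_2) = n(n + 7/6).
Evaluating step by step (a_0 = 1):
  n = 1: D(1) = 1(1 + 7/6) = 13/6; numerator = 2(1) = 2; a_1 = (2)/(13/6) = 12/13
  n = 2: D(2) = 2(2 + 7/6) = 19/3; numerator = 2(12/13) - 1(1) = 11/13; a_2 = (11/13)/(19/3) = 33/247
  n = 3: D(3) = 3(3 + 7/6) = 25/2; numerator = 2(33/247) - 1(12/13) = -162/247; a_3 = (-162/247)/(25/2) = -324/6175
  n = 4: D(4) = 4(4 + 7/6) = 62/3; numerator = 2(-324/6175) - 1(33/247) = -1473/6175; a_4 = (-1473/6175)/(62/3) = -4419/382850

r = -1/2; a_0 = 1; a_1 = 12/13; a_2 = 33/247; a_3 = -324/6175; a_4 = -4419/382850


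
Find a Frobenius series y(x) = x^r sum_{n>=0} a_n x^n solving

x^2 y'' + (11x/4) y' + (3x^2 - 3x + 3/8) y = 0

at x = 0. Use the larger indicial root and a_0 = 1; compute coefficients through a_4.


Write in Frobenius form y'' + (p(x)/x) y' + (q(x)/x^2) y = 0:
  p(x) = 11/4,  q(x) = 3x^2 - 3x + 3/8.
Indicial equation: r(r-1) + (11/4) r + (3/8) = 0 -> roots r_1 = -1/4, r_2 = -3/2.
Take r = r_1 = -1/4. Let y(x) = x^r sum_{n>=0} a_n x^n with a_0 = 1.
Substitute y = x^r sum a_n x^n and match x^{r+n}. The recurrence is
  D(n) a_n - 3 a_{n-1} + 3 a_{n-2} = 0,  where D(n) = (r+n)(r+n-1) + (11/4)(r+n) + (3/8).
  a_n = [3 a_{n-1} - 3 a_{n-2}] / D(n).
Since the indicial polynomial factors as (r - r_1)(r - r_2), D(n) = (r_1 + n - r_1)(r_1 + n - r_2) = n(n + 5/4).
Evaluating step by step (a_0 = 1):
  n = 1: D(1) = 1(1 + 5/4) = 9/4; numerator = 3(1) = 3; a_1 = (3)/(9/4) = 4/3
  n = 2: D(2) = 2(2 + 5/4) = 13/2; numerator = 3(4/3) - 3(1) = 1; a_2 = (1)/(13/2) = 2/13
  n = 3: D(3) = 3(3 + 5/4) = 51/4; numerator = 3(2/13) - 3(4/3) = -46/13; a_3 = (-46/13)/(51/4) = -184/663
  n = 4: D(4) = 4(4 + 5/4) = 21; numerator = 3(-184/663) - 3(2/13) = -22/17; a_4 = (-22/17)/(21) = -22/357

r = -1/4; a_0 = 1; a_1 = 4/3; a_2 = 2/13; a_3 = -184/663; a_4 = -22/357


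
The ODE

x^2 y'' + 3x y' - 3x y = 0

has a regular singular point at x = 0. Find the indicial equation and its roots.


Divide by x^2 to reach normal form y'' + P_1(x) y' + P_2(x) y = 0 with P_1(x) = 3/x and P_2(x) = -3/x.
x = 0 is a singular point because the y'-coefficient 3/x has a pole at x = 0 and the y-coefficient -3/x has a pole at x = 0.
It is a regular singular point because x P_1(x) = p(x) = 3 and x^2 P_2(x) = q(x) = -3x are polynomials, hence analytic at x = 0.
p(0) = 3,  q(0) = 0.
Indicial equation: r(r-1) + p(0) r + q(0) = 0, i.e. r^2 + (p(0) - 1) r + q(0) = 0, i.e. r^2 + 2 r = 0.
Discriminant: (2)^2 - 4(0) = 4, so r = (-2 ± 2)/2.
Solving: r_1 = 0, r_2 = -2.

indicial: r^2 + 2 r = 0; roots r_1 = 0, r_2 = -2


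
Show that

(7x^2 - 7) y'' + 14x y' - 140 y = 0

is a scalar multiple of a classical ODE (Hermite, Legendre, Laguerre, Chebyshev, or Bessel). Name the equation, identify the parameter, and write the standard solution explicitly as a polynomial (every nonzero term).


All three coefficients share the factor -7; dividing through by -7 gives  (1 - x^2) y'' - 2x y' + 20 y = 0.
This matches the Legendre equation (1 - x^2) y'' - 2x y' + n(n+1) y = 0 (note the -2x y' term) with n(n+1) = 20, so n = 4; the polynomial solution is P_4(x).
With y = sum_k a_k x^k, matching x^k gives (k+2)(k+1) a_{k+2} = [k(k+1) - n(n+1)] a_k = (k - 4)(k + 5) a_k. The right side vanishes at k = 4, so the series with the parity of 4 terminates at degree 4.
Standard normalization (P_n(1) = 1): leading coefficient (2n)!/(2^n (n!)^2) = 40320/(16*576) = 35/8, so a_4 = 35/8. Work downward with a_k = (k+1)(k+2) a_{k+2} / ((k - 4)(k + 5)):
  a_2 = (3)(4)(35/8) / ((2 - 4)(2 + 5)) = (105/2)/(-14) = -15/4
  a_0 = (1)(2)(-15/4) / ((0 - 4)(0 + 5)) = (-15/2)/(-20) = 3/8
Hence P_4(x) = 35 x^4/8 - 15 x^2/4 + 3/8.

P_4(x); series = 35 x^4/8 - 15 x^2/4 + 3/8


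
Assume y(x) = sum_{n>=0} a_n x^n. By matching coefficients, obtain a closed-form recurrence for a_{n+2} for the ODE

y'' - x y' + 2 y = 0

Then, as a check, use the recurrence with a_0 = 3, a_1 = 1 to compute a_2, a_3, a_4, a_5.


Substitute y = sum_n a_n x^n.
y''(x) has coefficient (n+2)(n+1) a_{n+2} at x^n;
-x y'(x) has coefficient -n a_n at x^n (shift);
2 y(x) has coefficient 2 a_n at x^n.
Matching x^n: (n+2)(n+1) a_{n+2} + (-n + 2) a_n = 0.
Thus a_{n+2} = (n - 2) / ((n+1)(n+2)) * a_n.

Check with a_0 = 3, a_1 = 1 (apply the recurrence for n = 0, 1, 2, 3): a_0 = 3, a_1 = 1, a_2 = -3, a_3 = -1/6, a_4 = 0, a_5 = -1/120.

a_(n+2) = (n - 2) / ((n+1)(n+2)) * a_n; check: a_0 = 3, a_1 = 1, a_2 = -3, a_3 = -1/6, a_4 = 0, a_5 = -1/120


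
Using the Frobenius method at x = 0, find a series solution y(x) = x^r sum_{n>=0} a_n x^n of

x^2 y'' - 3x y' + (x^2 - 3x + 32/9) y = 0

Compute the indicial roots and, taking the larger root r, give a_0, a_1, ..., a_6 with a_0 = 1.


Write in Frobenius form y'' + (p(x)/x) y' + (q(x)/x^2) y = 0:
  p(x) = -3,  q(x) = x^2 - 3x + 32/9.
Indicial equation: r(r-1) + (-3) r + (32/9) = 0 -> roots r_1 = 8/3, r_2 = 4/3.
Take r = r_1 = 8/3. Let y(x) = x^r sum_{n>=0} a_n x^n with a_0 = 1.
Substitute y = x^r sum a_n x^n and match x^{r+n}. The recurrence is
  D(n) a_n - 3 a_{n-1} + 1 a_{n-2} = 0,  where D(n) = (r+n)(r+n-1) + (-3)(r+n) + (32/9).
  a_n = [3 a_{n-1} - 1 a_{n-2}] / D(n).
Since the indicial polynomial factors as (r - r_1)(r - r_2), D(n) = (r_1 + n - r_1)(r_1 + n - r_2) = n(n + 4/3).
Evaluating step by step (a_0 = 1):
  n = 1: D(1) = 1(1 + 4/3) = 7/3; numerator = 3(1) = 3; a_1 = (3)/(7/3) = 9/7
  n = 2: D(2) = 2(2 + 4/3) = 20/3; numerator = 3(9/7) - 1(1) = 20/7; a_2 = (20/7)/(20/3) = 3/7
  n = 3: D(3) = 3(3 + 4/3) = 13; numerator = 3(3/7) - 1(9/7) = 0; a_3 = (0)/(13) = 0
  n = 4: D(4) = 4(4 + 4/3) = 64/3; numerator = 3(0) - 1(3/7) = -3/7; a_4 = (-3/7)/(64/3) = -9/448
  n = 5: D(5) = 5(5 + 4/3) = 95/3; numerator = 3(-9/448) - 1(0) = -27/448; a_5 = (-27/448)/(95/3) = -81/42560
  n = 6: D(6) = 6(6 + 4/3) = 44; numerator = 3(-81/42560) - 1(-9/448) = 153/10640; a_6 = (153/10640)/(44) = 153/468160

r = 8/3; a_0 = 1; a_1 = 9/7; a_2 = 3/7; a_3 = 0; a_4 = -9/448; a_5 = -81/42560; a_6 = 153/468160


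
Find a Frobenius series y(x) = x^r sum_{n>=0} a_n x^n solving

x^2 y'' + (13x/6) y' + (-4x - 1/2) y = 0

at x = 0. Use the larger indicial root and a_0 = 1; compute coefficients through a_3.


Write in Frobenius form y'' + (p(x)/x) y' + (q(x)/x^2) y = 0:
  p(x) = 13/6,  q(x) = -4x - 1/2.
Indicial equation: r(r-1) + (13/6) r + (-1/2) = 0 -> roots r_1 = 1/3, r_2 = -3/2.
Take r = r_1 = 1/3. Let y(x) = x^r sum_{n>=0} a_n x^n with a_0 = 1.
Substitute y = x^r sum a_n x^n and match x^{r+n}. The recurrence is
  D(n) a_n - 4 a_{n-1} = 0,  where D(n) = (r+n)(r+n-1) + (13/6)(r+n) + (-1/2).
  a_n = 4 / D(n) * a_{n-1}.
Since the indicial polynomial factors as (r - r_1)(r - r_2), D(n) = (r_1 + n - r_1)(r_1 + n - r_2) = n(n + 11/6).
Evaluating step by step (a_0 = 1):
  n = 1: D(1) = 1(1 + 11/6) = 17/6; numerator = 4(1) = 4; a_1 = (4)/(17/6) = 24/17
  n = 2: D(2) = 2(2 + 11/6) = 23/3; numerator = 4(24/17) = 96/17; a_2 = (96/17)/(23/3) = 288/391
  n = 3: D(3) = 3(3 + 11/6) = 29/2; numerator = 4(288/391) = 1152/391; a_3 = (1152/391)/(29/2) = 2304/11339

r = 1/3; a_0 = 1; a_1 = 24/17; a_2 = 288/391; a_3 = 2304/11339


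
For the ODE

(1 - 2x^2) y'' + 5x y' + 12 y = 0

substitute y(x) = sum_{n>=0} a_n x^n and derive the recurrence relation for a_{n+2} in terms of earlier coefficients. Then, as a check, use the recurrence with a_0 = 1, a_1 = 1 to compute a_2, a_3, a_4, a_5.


Substitute y = sum_n a_n x^n.
(1 - 2 x^2) y'' contributes (n+2)(n+1) a_{n+2} - 2 n(n-1) a_n at x^n.
5 x y'(x) contributes 5 n a_n at x^n.
12 y(x) contributes 12 a_n at x^n.
Matching x^n: (n+2)(n+1) a_{n+2} + (-2 n(n-1) + 5 n + 12) a_n = 0.
Thus a_{n+2} = (2 n(n-1) - 5 n - 12) / ((n+1)(n+2)) * a_n.

Check with a_0 = 1, a_1 = 1 (apply the recurrence for n = 0, 1, 2, 3): a_0 = 1, a_1 = 1, a_2 = -6, a_3 = -17/6, a_4 = 9, a_5 = 17/8.

a_(n+2) = (2 n(n-1) - 5 n - 12) / ((n+1)(n+2)) * a_n; check: a_0 = 1, a_1 = 1, a_2 = -6, a_3 = -17/6, a_4 = 9, a_5 = 17/8


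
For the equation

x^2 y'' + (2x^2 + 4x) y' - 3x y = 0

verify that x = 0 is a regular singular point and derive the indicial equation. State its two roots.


Divide by x^2 to reach normal form y'' + P_1(x) y' + P_2(x) y = 0 with P_1(x) = 2 + 4/x and P_2(x) = -3/x.
x = 0 is a singular point because the y'-coefficient 2 + 4/x has a pole at x = 0 and the y-coefficient -3/x has a pole at x = 0.
It is a regular singular point because x P_1(x) = p(x) = 2x + 4 and x^2 P_2(x) = q(x) = -3x are polynomials, hence analytic at x = 0.
p(0) = 4,  q(0) = 0.
Indicial equation: r(r-1) + p(0) r + q(0) = 0, i.e. r^2 + (p(0) - 1) r + q(0) = 0, i.e. r^2 + 3 r = 0.
Discriminant: (3)^2 - 4(0) = 9, so r = (-3 ± 3)/2.
Solving: r_1 = 0, r_2 = -3.

indicial: r^2 + 3 r = 0; roots r_1 = 0, r_2 = -3


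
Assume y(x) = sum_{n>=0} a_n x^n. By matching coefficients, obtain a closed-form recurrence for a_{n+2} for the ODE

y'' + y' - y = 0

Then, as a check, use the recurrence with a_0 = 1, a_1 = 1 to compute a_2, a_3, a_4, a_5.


Substitute y = sum_n a_n x^n.
y''(x) has coefficient (n+2)(n+1) a_{n+2} at x^n;
y'(x) has coefficient (n+1) a_{n+1} at x^n;
-y(x) has coefficient -1 a_n at x^n.
Matching x^n: (n+2)(n+1) a_{n+2} + (n+1) a_{n+1} - 1 a_n = 0.
Thus a_{n+2} = [-(n+1) a_{n+1} + 1 a_n] / ((n+1)(n+2)).

Check with a_0 = 1, a_1 = 1 (apply the recurrence for n = 0, 1, 2, 3): a_0 = 1, a_1 = 1, a_2 = 0, a_3 = 1/6, a_4 = -1/24, a_5 = 1/60.

a_(n+2) = [-(n+1) a_(n+1) + 1 a_n] / ((n+1)(n+2)); check: a_0 = 1, a_1 = 1, a_2 = 0, a_3 = 1/6, a_4 = -1/24, a_5 = 1/60


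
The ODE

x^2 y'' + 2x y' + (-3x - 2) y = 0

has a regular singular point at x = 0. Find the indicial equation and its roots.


Divide by x^2 to reach normal form y'' + P_1(x) y' + P_2(x) y = 0 with P_1(x) = 2/x and P_2(x) = -3/x - 2/x^2.
x = 0 is a singular point because the y'-coefficient 2/x has a pole at x = 0 and the y-coefficient -3/x - 2/x^2 has a pole at x = 0.
It is a regular singular point because x P_1(x) = p(x) = 2 and x^2 P_2(x) = q(x) = -3x - 2 are polynomials, hence analytic at x = 0.
p(0) = 2,  q(0) = -2.
Indicial equation: r(r-1) + p(0) r + q(0) = 0, i.e. r^2 + (p(0) - 1) r + q(0) = 0, i.e. r^2 + 1 r - 2 = 0.
Discriminant: (1)^2 - 4(-2) = 9, so r = (-1 ± 3)/2.
Solving: r_1 = 1, r_2 = -2.

indicial: r^2 + 1 r - 2 = 0; roots r_1 = 1, r_2 = -2


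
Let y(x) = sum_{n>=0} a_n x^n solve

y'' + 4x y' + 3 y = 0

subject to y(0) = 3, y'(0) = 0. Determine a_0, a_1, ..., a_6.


Ansatz: y(x) = sum_{n>=0} a_n x^n, so y'(x) = sum_{n>=1} n a_n x^(n-1) and y''(x) = sum_{n>=2} n(n-1) a_n x^(n-2).
Substitute into P(x) y'' + Q(x) y' + R(x) y = 0 with P(x) = 1, Q(x) = 4x, R(x) = 3, and match powers of x.
Initial conditions: a_0 = 3, a_1 = 0.
Setting the coefficient of each power of x to zero and solving order by order (substituting the coefficients already found):
  x^0: 2 a_2 + 3 a_0 = 0  ->  2 a_2 = -3 a_0 = -9  ->  a_2 = -9/2
  x^1: 6 a_3 + 7 a_1 = 0  ->  6 a_3 = -7 a_1 = 0  ->  a_3 = 0
  x^2: 12 a_4 + 11 a_2 = 0  ->  12 a_4 = -11 a_2 = 99/2  ->  a_4 = 33/8
  x^3: 20 a_5 + 15 a_3 = 0  ->  20 a_5 = -15 a_3 = 0  ->  a_5 = 0
  x^4: 30 a_6 + 19 a_4 = 0  ->  30 a_6 = -19 a_4 = -627/8  ->  a_6 = -209/80
Truncated series: y(x) = 3 - (9/2) x^2 + (33/8) x^4 - (209/80) x^6 + O(x^7).

a_0 = 3; a_1 = 0; a_2 = -9/2; a_3 = 0; a_4 = 33/8; a_5 = 0; a_6 = -209/80


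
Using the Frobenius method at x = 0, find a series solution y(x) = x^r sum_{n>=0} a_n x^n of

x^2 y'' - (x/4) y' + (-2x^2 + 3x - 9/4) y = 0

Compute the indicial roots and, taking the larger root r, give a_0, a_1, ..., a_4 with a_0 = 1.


Write in Frobenius form y'' + (p(x)/x) y' + (q(x)/x^2) y = 0:
  p(x) = -1/4,  q(x) = -2x^2 + 3x - 9/4.
Indicial equation: r(r-1) + (-1/4) r + (-9/4) = 0 -> roots r_1 = 9/4, r_2 = -1.
Take r = r_1 = 9/4. Let y(x) = x^r sum_{n>=0} a_n x^n with a_0 = 1.
Substitute y = x^r sum a_n x^n and match x^{r+n}. The recurrence is
  D(n) a_n + 3 a_{n-1} - 2 a_{n-2} = 0,  where D(n) = (r+n)(r+n-1) + (-1/4)(r+n) + (-9/4).
  a_n = [-3 a_{n-1} + 2 a_{n-2}] / D(n).
Since the indicial polynomial factors as (r - r_1)(r - r_2), D(n) = (r_1 + n - r_1)(r_1 + n - r_2) = n(n + 13/4).
Evaluating step by step (a_0 = 1):
  n = 1: D(1) = 1(1 + 13/4) = 17/4; numerator = -3(1) = -3; a_1 = (-3)/(17/4) = -12/17
  n = 2: D(2) = 2(2 + 13/4) = 21/2; numerator = -3(-12/17) + 2(1) = 70/17; a_2 = (70/17)/(21/2) = 20/51
  n = 3: D(3) = 3(3 + 13/4) = 75/4; numerator = -3(20/51) + 2(-12/17) = -44/17; a_3 = (-44/17)/(75/4) = -176/1275
  n = 4: D(4) = 4(4 + 13/4) = 29; numerator = -3(-176/1275) + 2(20/51) = 1528/1275; a_4 = (1528/1275)/(29) = 1528/36975

r = 9/4; a_0 = 1; a_1 = -12/17; a_2 = 20/51; a_3 = -176/1275; a_4 = 1528/36975


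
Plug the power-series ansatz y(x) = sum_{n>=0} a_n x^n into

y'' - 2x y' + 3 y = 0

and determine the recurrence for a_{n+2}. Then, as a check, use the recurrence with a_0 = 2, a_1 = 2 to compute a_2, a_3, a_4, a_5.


Substitute y = sum_n a_n x^n.
y''(x) has coefficient (n+2)(n+1) a_{n+2} at x^n;
-2 x y'(x) has coefficient -2 n a_n at x^n (shift);
3 y(x) has coefficient 3 a_n at x^n.
Matching x^n: (n+2)(n+1) a_{n+2} + (-2n + 3) a_n = 0.
Thus a_{n+2} = (2n - 3) / ((n+1)(n+2)) * a_n.

Check with a_0 = 2, a_1 = 2 (apply the recurrence for n = 0, 1, 2, 3): a_0 = 2, a_1 = 2, a_2 = -3, a_3 = -1/3, a_4 = -1/4, a_5 = -1/20.

a_(n+2) = (2n - 3) / ((n+1)(n+2)) * a_n; check: a_0 = 2, a_1 = 2, a_2 = -3, a_3 = -1/3, a_4 = -1/4, a_5 = -1/20


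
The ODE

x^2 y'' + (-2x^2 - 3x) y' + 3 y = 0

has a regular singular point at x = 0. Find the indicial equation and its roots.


Divide by x^2 to reach normal form y'' + P_1(x) y' + P_2(x) y = 0 with P_1(x) = -2 - 3/x and P_2(x) = 3/x^2.
x = 0 is a singular point because the y'-coefficient -2 - 3/x has a pole at x = 0 and the y-coefficient 3/x^2 has a pole at x = 0.
It is a regular singular point because x P_1(x) = p(x) = -2x - 3 and x^2 P_2(x) = q(x) = 3 are polynomials, hence analytic at x = 0.
p(0) = -3,  q(0) = 3.
Indicial equation: r(r-1) + p(0) r + q(0) = 0, i.e. r^2 + (p(0) - 1) r + q(0) = 0, i.e. r^2 - 4 r + 3 = 0.
Discriminant: (-4)^2 - 4(3) = 4, so r = (4 ± 2)/2.
Solving: r_1 = 3, r_2 = 1.

indicial: r^2 - 4 r + 3 = 0; roots r_1 = 3, r_2 = 1


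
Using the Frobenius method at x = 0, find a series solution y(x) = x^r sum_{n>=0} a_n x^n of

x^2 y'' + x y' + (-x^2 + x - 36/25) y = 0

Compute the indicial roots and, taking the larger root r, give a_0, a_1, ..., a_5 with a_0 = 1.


Write in Frobenius form y'' + (p(x)/x) y' + (q(x)/x^2) y = 0:
  p(x) = 1,  q(x) = -x^2 + x - 36/25.
Indicial equation: r(r-1) + (1) r + (-36/25) = 0 -> roots r_1 = 6/5, r_2 = -6/5.
Take r = r_1 = 6/5. Let y(x) = x^r sum_{n>=0} a_n x^n with a_0 = 1.
Substitute y = x^r sum a_n x^n and match x^{r+n}. The recurrence is
  D(n) a_n + 1 a_{n-1} - 1 a_{n-2} = 0,  where D(n) = (r+n)(r+n-1) + (1)(r+n) + (-36/25).
  a_n = [-1 a_{n-1} + 1 a_{n-2}] / D(n).
Since the indicial polynomial factors as (r - r_1)(r - r_2), D(n) = (r_1 + n - r_1)(r_1 + n - r_2) = n(n + 12/5).
Evaluating step by step (a_0 = 1):
  n = 1: D(1) = 1(1 + 12/5) = 17/5; numerator = -1(1) = -1; a_1 = (-1)/(17/5) = -5/17
  n = 2: D(2) = 2(2 + 12/5) = 44/5; numerator = -1(-5/17) + 1(1) = 22/17; a_2 = (22/17)/(44/5) = 5/34
  n = 3: D(3) = 3(3 + 12/5) = 81/5; numerator = -1(5/34) + 1(-5/17) = -15/34; a_3 = (-15/34)/(81/5) = -25/918
  n = 4: D(4) = 4(4 + 12/5) = 128/5; numerator = -1(-25/918) + 1(5/34) = 80/459; a_4 = (80/459)/(128/5) = 25/3672
  n = 5: D(5) = 5(5 + 12/5) = 37; numerator = -1(25/3672) + 1(-25/918) = -125/3672; a_5 = (-125/3672)/(37) = -125/135864

r = 6/5; a_0 = 1; a_1 = -5/17; a_2 = 5/34; a_3 = -25/918; a_4 = 25/3672; a_5 = -125/135864


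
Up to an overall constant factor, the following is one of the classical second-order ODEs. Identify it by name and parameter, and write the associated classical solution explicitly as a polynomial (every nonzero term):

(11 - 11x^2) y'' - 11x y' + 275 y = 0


All three coefficients share the factor 11; dividing through by 11 gives  (1 - x^2) y'' - x y' + 25 y = 0.
This matches the Chebyshev equation (1 - x^2) y'' - x y' + n^2 y = 0 (note the -x y' term, not -2x y') with n^2 = 25, so n = 5; the polynomial solution is T_5(x).
With y = sum_k a_k x^k, matching x^k gives (k+2)(k+1) a_{k+2} = (k^2 - n^2) a_k = (k - 5)(k + 5) a_k. The right side vanishes at k = 5, so the series with the parity of 5 terminates at degree 5.
Standard normalization: leading coefficient of T_n is 2^(n-1), so a_5 = 2^4 = 16. Work downward with a_k = (k+1)(k+2) a_{k+2} / ((k - 5)(k + 5)):
  a_3 = (4)(5)(16) / ((3 - 5)(3 + 5)) = 320/(-16) = -20
  a_1 = (2)(3)(-20) / ((1 - 5)(1 + 5)) = -120/(-24) = 5
Hence T_5(x) = 16 x^5 - 20 x^3 + 5 x.

T_5(x); series = 16 x^5 - 20 x^3 + 5 x


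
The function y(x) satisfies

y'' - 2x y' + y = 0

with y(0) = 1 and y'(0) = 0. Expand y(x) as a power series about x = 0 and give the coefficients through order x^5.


Ansatz: y(x) = sum_{n>=0} a_n x^n, so y'(x) = sum_{n>=1} n a_n x^(n-1) and y''(x) = sum_{n>=2} n(n-1) a_n x^(n-2).
Substitute into P(x) y'' + Q(x) y' + R(x) y = 0 with P(x) = 1, Q(x) = -2x, R(x) = 1, and match powers of x.
Initial conditions: a_0 = 1, a_1 = 0.
Setting the coefficient of each power of x to zero and solving order by order (substituting the coefficients already found):
  x^0: 2 a_2 + a_0 = 0  ->  2 a_2 = -a_0 = -1  ->  a_2 = -1/2
  x^1: 6 a_3 - a_1 = 0  ->  6 a_3 = a_1 = 0  ->  a_3 = 0
  x^2: 12 a_4 - 3 a_2 = 0  ->  12 a_4 = 3 a_2 = -3/2  ->  a_4 = -1/8
  x^3: 20 a_5 - 5 a_3 = 0  ->  20 a_5 = 5 a_3 = 0  ->  a_5 = 0
Truncated series: y(x) = 1 - (1/2) x^2 - (1/8) x^4 + O(x^6).

a_0 = 1; a_1 = 0; a_2 = -1/2; a_3 = 0; a_4 = -1/8; a_5 = 0


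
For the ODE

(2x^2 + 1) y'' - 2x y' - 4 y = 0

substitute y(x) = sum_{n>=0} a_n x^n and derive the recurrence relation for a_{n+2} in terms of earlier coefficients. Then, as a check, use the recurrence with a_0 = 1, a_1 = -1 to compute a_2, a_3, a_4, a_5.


Substitute y = sum_n a_n x^n.
(1 + 2 x^2) y'' contributes (n+2)(n+1) a_{n+2} + 2 n(n-1) a_n at x^n.
-2 x y'(x) contributes -2 n a_n at x^n.
-4 y(x) contributes -4 a_n at x^n.
Matching x^n: (n+2)(n+1) a_{n+2} + (2 n(n-1) - 2 n - 4) a_n = 0.
Thus a_{n+2} = (-2 n(n-1) + 2 n + 4) / ((n+1)(n+2)) * a_n.

Check with a_0 = 1, a_1 = -1 (apply the recurrence for n = 0, 1, 2, 3): a_0 = 1, a_1 = -1, a_2 = 2, a_3 = -1, a_4 = 2/3, a_5 = 1/10.

a_(n+2) = (-2 n(n-1) + 2 n + 4) / ((n+1)(n+2)) * a_n; check: a_0 = 1, a_1 = -1, a_2 = 2, a_3 = -1, a_4 = 2/3, a_5 = 1/10


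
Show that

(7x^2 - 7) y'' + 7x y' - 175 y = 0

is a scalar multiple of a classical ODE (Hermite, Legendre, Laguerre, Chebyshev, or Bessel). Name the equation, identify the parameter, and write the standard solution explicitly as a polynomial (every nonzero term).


All three coefficients share the factor -7; dividing through by -7 gives  (1 - x^2) y'' - x y' + 25 y = 0.
This matches the Chebyshev equation (1 - x^2) y'' - x y' + n^2 y = 0 (note the -x y' term, not -2x y') with n^2 = 25, so n = 5; the polynomial solution is T_5(x).
With y = sum_k a_k x^k, matching x^k gives (k+2)(k+1) a_{k+2} = (k^2 - n^2) a_k = (k - 5)(k + 5) a_k. The right side vanishes at k = 5, so the series with the parity of 5 terminates at degree 5.
Standard normalization: leading coefficient of T_n is 2^(n-1), so a_5 = 2^4 = 16. Work downward with a_k = (k+1)(k+2) a_{k+2} / ((k - 5)(k + 5)):
  a_3 = (4)(5)(16) / ((3 - 5)(3 + 5)) = 320/(-16) = -20
  a_1 = (2)(3)(-20) / ((1 - 5)(1 + 5)) = -120/(-24) = 5
Hence T_5(x) = 16 x^5 - 20 x^3 + 5 x.

T_5(x); series = 16 x^5 - 20 x^3 + 5 x


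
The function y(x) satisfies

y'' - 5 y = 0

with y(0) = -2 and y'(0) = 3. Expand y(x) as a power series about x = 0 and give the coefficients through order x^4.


Ansatz: y(x) = sum_{n>=0} a_n x^n, so y'(x) = sum_{n>=1} n a_n x^(n-1) and y''(x) = sum_{n>=2} n(n-1) a_n x^(n-2).
Substitute into P(x) y'' + Q(x) y' + R(x) y = 0 with P(x) = 1, Q(x) = 0, R(x) = -5, and match powers of x.
Initial conditions: a_0 = -2, a_1 = 3.
Setting the coefficient of each power of x to zero and solving order by order (substituting the coefficients already found):
  x^0: 2 a_2 - 5 a_0 = 0  ->  2 a_2 = 5 a_0 = -10  ->  a_2 = -5
  x^1: 6 a_3 - 5 a_1 = 0  ->  6 a_3 = 5 a_1 = 15  ->  a_3 = 5/2
  x^2: 12 a_4 - 5 a_2 = 0  ->  12 a_4 = 5 a_2 = -25  ->  a_4 = -25/12
Truncated series: y(x) = -2 + 3 x - 5 x^2 + (5/2) x^3 - (25/12) x^4 + O(x^5).

a_0 = -2; a_1 = 3; a_2 = -5; a_3 = 5/2; a_4 = -25/12


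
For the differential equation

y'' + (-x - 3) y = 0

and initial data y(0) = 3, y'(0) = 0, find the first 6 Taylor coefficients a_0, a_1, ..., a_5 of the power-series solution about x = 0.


Ansatz: y(x) = sum_{n>=0} a_n x^n, so y'(x) = sum_{n>=1} n a_n x^(n-1) and y''(x) = sum_{n>=2} n(n-1) a_n x^(n-2).
Substitute into P(x) y'' + Q(x) y' + R(x) y = 0 with P(x) = 1, Q(x) = 0, R(x) = -x - 3, and match powers of x.
Initial conditions: a_0 = 3, a_1 = 0.
Setting the coefficient of each power of x to zero and solving order by order (substituting the coefficients already found):
  x^0: 2 a_2 - 3 a_0 = 0  ->  2 a_2 = 3 a_0 = 9  ->  a_2 = 9/2
  x^1: 6 a_3 - 3 a_1 - a_0 = 0  ->  6 a_3 = 3 a_1 + a_0 = 3  ->  a_3 = 1/2
  x^2: 12 a_4 - 3 a_2 - a_1 = 0  ->  12 a_4 = 3 a_2 + a_1 = 27/2  ->  a_4 = 9/8
  x^3: 20 a_5 - 3 a_3 - a_2 = 0  ->  20 a_5 = 3 a_3 + a_2 = 6  ->  a_5 = 3/10
Truncated series: y(x) = 3 + (9/2) x^2 + (1/2) x^3 + (9/8) x^4 + (3/10) x^5 + O(x^6).

a_0 = 3; a_1 = 0; a_2 = 9/2; a_3 = 1/2; a_4 = 9/8; a_5 = 3/10


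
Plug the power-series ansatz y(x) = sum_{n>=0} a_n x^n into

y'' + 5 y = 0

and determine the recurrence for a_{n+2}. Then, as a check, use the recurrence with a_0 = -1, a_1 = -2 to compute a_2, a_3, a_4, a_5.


Substitute y = sum_n a_n x^n into y'' + (const) y = 0.
y''(x) = sum_{n>=0} (n+2)(n+1) a_{n+2} x^n.
The ODE becomes sum_n [(n+2)(n+1) a_{n+2} + 5 a_n] x^n = 0.
Setting each coefficient to zero gives the recurrence:
  (n+2)(n+1) a_{n+2} + 5 a_n = 0,
  a_{n+2} = -5 / ((n+1)(n+2)) a_n.

Check with a_0 = -1, a_1 = -2 (apply the recurrence for n = 0, 1, 2, 3): a_0 = -1, a_1 = -2, a_2 = 5/2, a_3 = 5/3, a_4 = -25/24, a_5 = -5/12.

a_{n+2} = -5/((n+1)(n+2)) * a_n; check: a_0 = -1, a_1 = -2, a_2 = 5/2, a_3 = 5/3, a_4 = -25/24, a_5 = -5/12


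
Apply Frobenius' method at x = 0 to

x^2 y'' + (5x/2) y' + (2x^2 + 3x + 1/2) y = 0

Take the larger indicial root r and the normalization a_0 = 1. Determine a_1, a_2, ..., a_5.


Write in Frobenius form y'' + (p(x)/x) y' + (q(x)/x^2) y = 0:
  p(x) = 5/2,  q(x) = 2x^2 + 3x + 1/2.
Indicial equation: r(r-1) + (5/2) r + (1/2) = 0 -> roots r_1 = -1/2, r_2 = -1.
Take r = r_1 = -1/2. Let y(x) = x^r sum_{n>=0} a_n x^n with a_0 = 1.
Substitute y = x^r sum a_n x^n and match x^{r+n}. The recurrence is
  D(n) a_n + 3 a_{n-1} + 2 a_{n-2} = 0,  where D(n) = (r+n)(r+n-1) + (5/2)(r+n) + (1/2).
  a_n = [-3 a_{n-1} - 2 a_{n-2}] / D(n).
Since the indicial polynomial factors as (r - r_1)(r - r_2), D(n) = (r_1 + n - r_1)(r_1 + n - r_2) = n(n + 1/2).
Evaluating step by step (a_0 = 1):
  n = 1: D(1) = 1(1 + 1/2) = 3/2; numerator = -3(1) = -3; a_1 = (-3)/(3/2) = -2
  n = 2: D(2) = 2(2 + 1/2) = 5; numerator = -3(-2) - 2(1) = 4; a_2 = (4)/(5) = 4/5
  n = 3: D(3) = 3(3 + 1/2) = 21/2; numerator = -3(4/5) - 2(-2) = 8/5; a_3 = (8/5)/(21/2) = 16/105
  n = 4: D(4) = 4(4 + 1/2) = 18; numerator = -3(16/105) - 2(4/5) = -72/35; a_4 = (-72/35)/(18) = -4/35
  n = 5: D(5) = 5(5 + 1/2) = 55/2; numerator = -3(-4/35) - 2(16/105) = 4/105; a_5 = (4/105)/(55/2) = 8/5775

r = -1/2; a_0 = 1; a_1 = -2; a_2 = 4/5; a_3 = 16/105; a_4 = -4/35; a_5 = 8/5775


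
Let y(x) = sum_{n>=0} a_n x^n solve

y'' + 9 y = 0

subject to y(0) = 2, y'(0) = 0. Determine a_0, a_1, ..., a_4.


Ansatz: y(x) = sum_{n>=0} a_n x^n, so y'(x) = sum_{n>=1} n a_n x^(n-1) and y''(x) = sum_{n>=2} n(n-1) a_n x^(n-2).
Substitute into P(x) y'' + Q(x) y' + R(x) y = 0 with P(x) = 1, Q(x) = 0, R(x) = 9, and match powers of x.
Initial conditions: a_0 = 2, a_1 = 0.
Setting the coefficient of each power of x to zero and solving order by order (substituting the coefficients already found):
  x^0: 2 a_2 + 9 a_0 = 0  ->  2 a_2 = -9 a_0 = -18  ->  a_2 = -9
  x^1: 6 a_3 + 9 a_1 = 0  ->  6 a_3 = -9 a_1 = 0  ->  a_3 = 0
  x^2: 12 a_4 + 9 a_2 = 0  ->  12 a_4 = -9 a_2 = 81  ->  a_4 = 27/4
Truncated series: y(x) = 2 - 9 x^2 + (27/4) x^4 + O(x^5).

a_0 = 2; a_1 = 0; a_2 = -9; a_3 = 0; a_4 = 27/4


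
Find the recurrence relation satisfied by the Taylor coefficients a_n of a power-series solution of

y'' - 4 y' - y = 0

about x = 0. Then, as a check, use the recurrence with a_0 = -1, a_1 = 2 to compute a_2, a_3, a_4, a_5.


Substitute y = sum_n a_n x^n.
y''(x) has coefficient (n+2)(n+1) a_{n+2} at x^n;
-4 y'(x) has coefficient -4 (n+1) a_{n+1} at x^n;
-y(x) has coefficient -1 a_n at x^n.
Matching x^n: (n+2)(n+1) a_{n+2} - 4 (n+1) a_{n+1} - 1 a_n = 0.
Thus a_{n+2} = [4 (n+1) a_{n+1} + 1 a_n] / ((n+1)(n+2)).

Check with a_0 = -1, a_1 = 2 (apply the recurrence for n = 0, 1, 2, 3): a_0 = -1, a_1 = 2, a_2 = 7/2, a_3 = 5, a_4 = 127/24, a_5 = 269/60.

a_(n+2) = [4 (n+1) a_(n+1) + 1 a_n] / ((n+1)(n+2)); check: a_0 = -1, a_1 = 2, a_2 = 7/2, a_3 = 5, a_4 = 127/24, a_5 = 269/60


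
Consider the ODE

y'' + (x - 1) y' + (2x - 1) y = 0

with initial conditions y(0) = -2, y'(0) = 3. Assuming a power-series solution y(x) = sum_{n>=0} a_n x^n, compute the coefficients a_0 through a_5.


Ansatz: y(x) = sum_{n>=0} a_n x^n, so y'(x) = sum_{n>=1} n a_n x^(n-1) and y''(x) = sum_{n>=2} n(n-1) a_n x^(n-2).
Substitute into P(x) y'' + Q(x) y' + R(x) y = 0 with P(x) = 1, Q(x) = x - 1, R(x) = 2x - 1, and match powers of x.
Initial conditions: a_0 = -2, a_1 = 3.
Setting the coefficient of each power of x to zero and solving order by order (substituting the coefficients already found):
  x^0: 2 a_2 - a_1 - a_0 = 0  ->  2 a_2 = a_1 + a_0 = 1  ->  a_2 = 1/2
  x^1: 6 a_3 - 2 a_2 + 2 a_0 = 0  ->  6 a_3 = 2 a_2 - 2 a_0 = 5  ->  a_3 = 5/6
  x^2: 12 a_4 - 3 a_3 + a_2 + 2 a_1 = 0  ->  12 a_4 = 3 a_3 - a_2 - 2 a_1 = -4  ->  a_4 = -1/3
  x^3: 20 a_5 - 4 a_4 + 2 a_3 + 2 a_2 = 0  ->  20 a_5 = 4 a_4 - 2 a_3 - 2 a_2 = -4  ->  a_5 = -1/5
Truncated series: y(x) = -2 + 3 x + (1/2) x^2 + (5/6) x^3 - (1/3) x^4 - (1/5) x^5 + O(x^6).

a_0 = -2; a_1 = 3; a_2 = 1/2; a_3 = 5/6; a_4 = -1/3; a_5 = -1/5


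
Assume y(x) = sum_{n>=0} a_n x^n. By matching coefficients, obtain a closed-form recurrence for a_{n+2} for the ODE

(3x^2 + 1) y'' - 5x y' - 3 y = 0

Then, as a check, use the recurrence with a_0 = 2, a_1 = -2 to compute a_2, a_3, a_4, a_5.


Substitute y = sum_n a_n x^n.
(1 + 3 x^2) y'' contributes (n+2)(n+1) a_{n+2} + 3 n(n-1) a_n at x^n.
-5 x y'(x) contributes -5 n a_n at x^n.
-3 y(x) contributes -3 a_n at x^n.
Matching x^n: (n+2)(n+1) a_{n+2} + (3 n(n-1) - 5 n - 3) a_n = 0.
Thus a_{n+2} = (-3 n(n-1) + 5 n + 3) / ((n+1)(n+2)) * a_n.

Check with a_0 = 2, a_1 = -2 (apply the recurrence for n = 0, 1, 2, 3): a_0 = 2, a_1 = -2, a_2 = 3, a_3 = -8/3, a_4 = 7/4, a_5 = 0.

a_(n+2) = (-3 n(n-1) + 5 n + 3) / ((n+1)(n+2)) * a_n; check: a_0 = 2, a_1 = -2, a_2 = 3, a_3 = -8/3, a_4 = 7/4, a_5 = 0


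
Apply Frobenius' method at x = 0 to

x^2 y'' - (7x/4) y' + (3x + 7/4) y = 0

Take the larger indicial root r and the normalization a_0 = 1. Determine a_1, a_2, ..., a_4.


Write in Frobenius form y'' + (p(x)/x) y' + (q(x)/x^2) y = 0:
  p(x) = -7/4,  q(x) = 3x + 7/4.
Indicial equation: r(r-1) + (-7/4) r + (7/4) = 0 -> roots r_1 = 7/4, r_2 = 1.
Take r = r_1 = 7/4. Let y(x) = x^r sum_{n>=0} a_n x^n with a_0 = 1.
Substitute y = x^r sum a_n x^n and match x^{r+n}. The recurrence is
  D(n) a_n + 3 a_{n-1} = 0,  where D(n) = (r+n)(r+n-1) + (-7/4)(r+n) + (7/4).
  a_n = -3 / D(n) * a_{n-1}.
Since the indicial polynomial factors as (r - r_1)(r - r_2), D(n) = (r_1 + n - r_1)(r_1 + n - r_2) = n(n + 3/4).
Evaluating step by step (a_0 = 1):
  n = 1: D(1) = 1(1 + 3/4) = 7/4; numerator = -3(1) = -3; a_1 = (-3)/(7/4) = -12/7
  n = 2: D(2) = 2(2 + 3/4) = 11/2; numerator = -3(-12/7) = 36/7; a_2 = (36/7)/(11/2) = 72/77
  n = 3: D(3) = 3(3 + 3/4) = 45/4; numerator = -3(72/77) = -216/77; a_3 = (-216/77)/(45/4) = -96/385
  n = 4: D(4) = 4(4 + 3/4) = 19; numerator = -3(-96/385) = 288/385; a_4 = (288/385)/(19) = 288/7315

r = 7/4; a_0 = 1; a_1 = -12/7; a_2 = 72/77; a_3 = -96/385; a_4 = 288/7315


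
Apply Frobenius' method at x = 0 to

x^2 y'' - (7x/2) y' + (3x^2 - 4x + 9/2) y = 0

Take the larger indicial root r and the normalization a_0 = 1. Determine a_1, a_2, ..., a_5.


Write in Frobenius form y'' + (p(x)/x) y' + (q(x)/x^2) y = 0:
  p(x) = -7/2,  q(x) = 3x^2 - 4x + 9/2.
Indicial equation: r(r-1) + (-7/2) r + (9/2) = 0 -> roots r_1 = 3, r_2 = 3/2.
Take r = r_1 = 3. Let y(x) = x^r sum_{n>=0} a_n x^n with a_0 = 1.
Substitute y = x^r sum a_n x^n and match x^{r+n}. The recurrence is
  D(n) a_n - 4 a_{n-1} + 3 a_{n-2} = 0,  where D(n) = (r+n)(r+n-1) + (-7/2)(r+n) + (9/2).
  a_n = [4 a_{n-1} - 3 a_{n-2}] / D(n).
Since the indicial polynomial factors as (r - r_1)(r - r_2), D(n) = (r_1 + n - r_1)(r_1 + n - r_2) = n(n + 3/2).
Evaluating step by step (a_0 = 1):
  n = 1: D(1) = 1(1 + 3/2) = 5/2; numerator = 4(1) = 4; a_1 = (4)/(5/2) = 8/5
  n = 2: D(2) = 2(2 + 3/2) = 7; numerator = 4(8/5) - 3(1) = 17/5; a_2 = (17/5)/(7) = 17/35
  n = 3: D(3) = 3(3 + 3/2) = 27/2; numerator = 4(17/35) - 3(8/5) = -20/7; a_3 = (-20/7)/(27/2) = -40/189
  n = 4: D(4) = 4(4 + 3/2) = 22; numerator = 4(-40/189) - 3(17/35) = -311/135; a_4 = (-311/135)/(22) = -311/2970
  n = 5: D(5) = 5(5 + 3/2) = 65/2; numerator = 4(-311/2970) - 3(-40/189) = 2246/10395; a_5 = (2246/10395)/(65/2) = 4492/675675

r = 3; a_0 = 1; a_1 = 8/5; a_2 = 17/35; a_3 = -40/189; a_4 = -311/2970; a_5 = 4492/675675


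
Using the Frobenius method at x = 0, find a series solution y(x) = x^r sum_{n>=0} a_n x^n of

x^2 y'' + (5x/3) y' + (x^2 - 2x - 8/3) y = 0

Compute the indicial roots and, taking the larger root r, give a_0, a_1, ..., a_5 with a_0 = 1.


Write in Frobenius form y'' + (p(x)/x) y' + (q(x)/x^2) y = 0:
  p(x) = 5/3,  q(x) = x^2 - 2x - 8/3.
Indicial equation: r(r-1) + (5/3) r + (-8/3) = 0 -> roots r_1 = 4/3, r_2 = -2.
Take r = r_1 = 4/3. Let y(x) = x^r sum_{n>=0} a_n x^n with a_0 = 1.
Substitute y = x^r sum a_n x^n and match x^{r+n}. The recurrence is
  D(n) a_n - 2 a_{n-1} + 1 a_{n-2} = 0,  where D(n) = (r+n)(r+n-1) + (5/3)(r+n) + (-8/3).
  a_n = [2 a_{n-1} - 1 a_{n-2}] / D(n).
Since the indicial polynomial factors as (r - r_1)(r - r_2), D(n) = (r_1 + n - r_1)(r_1 + n - r_2) = n(n + 10/3).
Evaluating step by step (a_0 = 1):
  n = 1: D(1) = 1(1 + 10/3) = 13/3; numerator = 2(1) = 2; a_1 = (2)/(13/3) = 6/13
  n = 2: D(2) = 2(2 + 10/3) = 32/3; numerator = 2(6/13) - 1(1) = -1/13; a_2 = (-1/13)/(32/3) = -3/416
  n = 3: D(3) = 3(3 + 10/3) = 19; numerator = 2(-3/416) - 1(6/13) = -99/208; a_3 = (-99/208)/(19) = -99/3952
  n = 4: D(4) = 4(4 + 10/3) = 88/3; numerator = 2(-99/3952) - 1(-3/416) = -339/7904; a_4 = (-339/7904)/(88/3) = -1017/695552
  n = 5: D(5) = 5(5 + 10/3) = 125/3; numerator = 2(-1017/695552) - 1(-99/3952) = 405/18304; a_5 = (405/18304)/(125/3) = 243/457600

r = 4/3; a_0 = 1; a_1 = 6/13; a_2 = -3/416; a_3 = -99/3952; a_4 = -1017/695552; a_5 = 243/457600


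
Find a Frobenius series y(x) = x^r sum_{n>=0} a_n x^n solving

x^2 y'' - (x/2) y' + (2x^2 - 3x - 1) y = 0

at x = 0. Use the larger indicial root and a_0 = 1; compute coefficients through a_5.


Write in Frobenius form y'' + (p(x)/x) y' + (q(x)/x^2) y = 0:
  p(x) = -1/2,  q(x) = 2x^2 - 3x - 1.
Indicial equation: r(r-1) + (-1/2) r + (-1) = 0 -> roots r_1 = 2, r_2 = -1/2.
Take r = r_1 = 2. Let y(x) = x^r sum_{n>=0} a_n x^n with a_0 = 1.
Substitute y = x^r sum a_n x^n and match x^{r+n}. The recurrence is
  D(n) a_n - 3 a_{n-1} + 2 a_{n-2} = 0,  where D(n) = (r+n)(r+n-1) + (-1/2)(r+n) + (-1).
  a_n = [3 a_{n-1} - 2 a_{n-2}] / D(n).
Since the indicial polynomial factors as (r - r_1)(r - r_2), D(n) = (r_1 + n - r_1)(r_1 + n - r_2) = n(n + 5/2).
Evaluating step by step (a_0 = 1):
  n = 1: D(1) = 1(1 + 5/2) = 7/2; numerator = 3(1) = 3; a_1 = (3)/(7/2) = 6/7
  n = 2: D(2) = 2(2 + 5/2) = 9; numerator = 3(6/7) - 2(1) = 4/7; a_2 = (4/7)/(9) = 4/63
  n = 3: D(3) = 3(3 + 5/2) = 33/2; numerator = 3(4/63) - 2(6/7) = -32/21; a_3 = (-32/21)/(33/2) = -64/693
  n = 4: D(4) = 4(4 + 5/2) = 26; numerator = 3(-64/693) - 2(4/63) = -40/99; a_4 = (-40/99)/(26) = -20/1287
  n = 5: D(5) = 5(5 + 5/2) = 75/2; numerator = 3(-20/1287) - 2(-64/693) = 1244/9009; a_5 = (1244/9009)/(75/2) = 2488/675675

r = 2; a_0 = 1; a_1 = 6/7; a_2 = 4/63; a_3 = -64/693; a_4 = -20/1287; a_5 = 2488/675675


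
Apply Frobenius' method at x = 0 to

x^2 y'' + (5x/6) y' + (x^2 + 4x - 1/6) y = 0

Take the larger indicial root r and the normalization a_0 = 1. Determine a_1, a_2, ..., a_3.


Write in Frobenius form y'' + (p(x)/x) y' + (q(x)/x^2) y = 0:
  p(x) = 5/6,  q(x) = x^2 + 4x - 1/6.
Indicial equation: r(r-1) + (5/6) r + (-1/6) = 0 -> roots r_1 = 1/2, r_2 = -1/3.
Take r = r_1 = 1/2. Let y(x) = x^r sum_{n>=0} a_n x^n with a_0 = 1.
Substitute y = x^r sum a_n x^n and match x^{r+n}. The recurrence is
  D(n) a_n + 4 a_{n-1} + 1 a_{n-2} = 0,  where D(n) = (r+n)(r+n-1) + (5/6)(r+n) + (-1/6).
  a_n = [-4 a_{n-1} - 1 a_{n-2}] / D(n).
Since the indicial polynomial factors as (r - r_1)(r - r_2), D(n) = (r_1 + n - r_1)(r_1 + n - r_2) = n(n + 5/6).
Evaluating step by step (a_0 = 1):
  n = 1: D(1) = 1(1 + 5/6) = 11/6; numerator = -4(1) = -4; a_1 = (-4)/(11/6) = -24/11
  n = 2: D(2) = 2(2 + 5/6) = 17/3; numerator = -4(-24/11) - 1(1) = 85/11; a_2 = (85/11)/(17/3) = 15/11
  n = 3: D(3) = 3(3 + 5/6) = 23/2; numerator = -4(15/11) - 1(-24/11) = -36/11; a_3 = (-36/11)/(23/2) = -72/253

r = 1/2; a_0 = 1; a_1 = -24/11; a_2 = 15/11; a_3 = -72/253


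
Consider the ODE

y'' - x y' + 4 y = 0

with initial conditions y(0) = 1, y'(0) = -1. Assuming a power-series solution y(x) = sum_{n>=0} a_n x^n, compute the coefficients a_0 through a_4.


Ansatz: y(x) = sum_{n>=0} a_n x^n, so y'(x) = sum_{n>=1} n a_n x^(n-1) and y''(x) = sum_{n>=2} n(n-1) a_n x^(n-2).
Substitute into P(x) y'' + Q(x) y' + R(x) y = 0 with P(x) = 1, Q(x) = -x, R(x) = 4, and match powers of x.
Initial conditions: a_0 = 1, a_1 = -1.
Setting the coefficient of each power of x to zero and solving order by order (substituting the coefficients already found):
  x^0: 2 a_2 + 4 a_0 = 0  ->  2 a_2 = -4 a_0 = -4  ->  a_2 = -2
  x^1: 6 a_3 + 3 a_1 = 0  ->  6 a_3 = -3 a_1 = 3  ->  a_3 = 1/2
  x^2: 12 a_4 + 2 a_2 = 0  ->  12 a_4 = -2 a_2 = 4  ->  a_4 = 1/3
Truncated series: y(x) = 1 - x - 2 x^2 + (1/2) x^3 + (1/3) x^4 + O(x^5).

a_0 = 1; a_1 = -1; a_2 = -2; a_3 = 1/2; a_4 = 1/3


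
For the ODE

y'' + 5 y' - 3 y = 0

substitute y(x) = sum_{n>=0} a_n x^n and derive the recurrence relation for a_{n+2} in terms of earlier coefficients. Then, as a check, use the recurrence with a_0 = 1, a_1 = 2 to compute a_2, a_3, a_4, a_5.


Substitute y = sum_n a_n x^n.
y''(x) has coefficient (n+2)(n+1) a_{n+2} at x^n;
5 y'(x) has coefficient 5 (n+1) a_{n+1} at x^n;
-3 y(x) has coefficient -3 a_n at x^n.
Matching x^n: (n+2)(n+1) a_{n+2} + 5 (n+1) a_{n+1} - 3 a_n = 0.
Thus a_{n+2} = [-5 (n+1) a_{n+1} + 3 a_n] / ((n+1)(n+2)).

Check with a_0 = 1, a_1 = 2 (apply the recurrence for n = 0, 1, 2, 3): a_0 = 1, a_1 = 2, a_2 = -7/2, a_3 = 41/6, a_4 = -113/12, a_5 = 1253/120.

a_(n+2) = [-5 (n+1) a_(n+1) + 3 a_n] / ((n+1)(n+2)); check: a_0 = 1, a_1 = 2, a_2 = -7/2, a_3 = 41/6, a_4 = -113/12, a_5 = 1253/120


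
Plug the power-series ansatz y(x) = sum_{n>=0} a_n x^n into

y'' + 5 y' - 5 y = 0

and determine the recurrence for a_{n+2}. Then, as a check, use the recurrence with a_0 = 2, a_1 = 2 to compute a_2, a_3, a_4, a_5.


Substitute y = sum_n a_n x^n.
y''(x) has coefficient (n+2)(n+1) a_{n+2} at x^n;
5 y'(x) has coefficient 5 (n+1) a_{n+1} at x^n;
-5 y(x) has coefficient -5 a_n at x^n.
Matching x^n: (n+2)(n+1) a_{n+2} + 5 (n+1) a_{n+1} - 5 a_n = 0.
Thus a_{n+2} = [-5 (n+1) a_{n+1} + 5 a_n] / ((n+1)(n+2)).

Check with a_0 = 2, a_1 = 2 (apply the recurrence for n = 0, 1, 2, 3): a_0 = 2, a_1 = 2, a_2 = 0, a_3 = 5/3, a_4 = -25/12, a_5 = 5/2.

a_(n+2) = [-5 (n+1) a_(n+1) + 5 a_n] / ((n+1)(n+2)); check: a_0 = 2, a_1 = 2, a_2 = 0, a_3 = 5/3, a_4 = -25/12, a_5 = 5/2
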